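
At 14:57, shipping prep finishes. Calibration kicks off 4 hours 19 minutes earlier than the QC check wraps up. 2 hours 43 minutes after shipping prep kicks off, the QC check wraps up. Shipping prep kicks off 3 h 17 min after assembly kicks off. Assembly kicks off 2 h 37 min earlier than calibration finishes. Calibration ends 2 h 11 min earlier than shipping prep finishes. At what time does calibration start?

Calibration ends at 14:57 − 131 min = 12:46.
Assembly starts at 12:46 − 157 min = 10:09.
Shipping prep starts at 10:09 + 197 min = 13:26.
The QC check ends at 13:26 + 163 min = 16:09.
Calibration starts at 16:09 − 259 min = 11:50.

11:50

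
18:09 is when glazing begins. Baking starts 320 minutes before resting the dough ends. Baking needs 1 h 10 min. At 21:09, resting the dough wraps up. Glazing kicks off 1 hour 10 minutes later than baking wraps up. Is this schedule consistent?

Baking starts at 21:09 − 320 min = 15:49.
Baking ends at 15:49 + 70 min = 16:59.
Glazing starts at 16:59 + 70 min = 18:09.
That matches the stated 18:09, so the schedule is consistent.

Yes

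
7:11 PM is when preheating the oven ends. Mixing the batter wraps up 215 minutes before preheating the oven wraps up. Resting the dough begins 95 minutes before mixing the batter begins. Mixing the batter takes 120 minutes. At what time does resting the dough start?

12:01 PM

Mixing the batter ends at 7:11 PM − 215 min = 3:36 PM.
Mixing the batter starts at 3:36 PM − 120 min = 1:36 PM.
Resting the dough starts at 1:36 PM − 95 min = 12:01 PM.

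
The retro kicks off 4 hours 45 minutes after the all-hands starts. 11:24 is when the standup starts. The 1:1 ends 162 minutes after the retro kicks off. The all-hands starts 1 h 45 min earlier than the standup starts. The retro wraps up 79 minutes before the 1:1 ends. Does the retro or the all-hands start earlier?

the all-hands

The all-hands starts at 11:24 − 105 min = 09:39.
The retro starts at 09:39 + 285 min = 14:24.
The retro starts at 14:24 and the all-hands starts at 09:39, so the all-hands is first.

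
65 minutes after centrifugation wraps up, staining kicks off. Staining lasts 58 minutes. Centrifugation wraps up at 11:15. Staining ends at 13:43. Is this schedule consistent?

Staining starts at 11:15 + 65 min = 12:20.
Staining ends at 12:20 + 58 min = 13:18.
But staining is also said to end at 13:43 — a 25-minute conflict.

No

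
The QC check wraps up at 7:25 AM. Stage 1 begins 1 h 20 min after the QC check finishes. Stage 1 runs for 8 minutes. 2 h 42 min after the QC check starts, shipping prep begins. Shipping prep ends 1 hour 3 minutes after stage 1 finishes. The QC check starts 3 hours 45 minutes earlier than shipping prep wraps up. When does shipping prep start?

Stage 1 starts at 7:25 AM + 80 min = 8:45 AM.
Stage 1 ends at 8:45 AM + 8 min = 8:53 AM.
Shipping prep ends at 8:53 AM + 63 min = 9:56 AM.
The QC check starts at 9:56 AM − 225 min = 6:11 AM.
Shipping prep starts at 6:11 AM + 162 min = 8:53 AM.

8:53 AM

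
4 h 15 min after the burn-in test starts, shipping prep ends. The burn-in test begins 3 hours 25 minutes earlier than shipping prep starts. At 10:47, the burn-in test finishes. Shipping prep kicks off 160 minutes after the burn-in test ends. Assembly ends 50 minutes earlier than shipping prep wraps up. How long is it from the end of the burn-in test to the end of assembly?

2 hours 40 minutes

Shipping prep starts at 10:47 + 160 min = 13:27.
The burn-in test starts at 13:27 − 205 min = 10:02.
Shipping prep ends at 10:02 + 255 min = 14:17.
Assembly ends at 14:17 − 50 min = 13:27.
From 10:47 to 13:27 is 2 hours 40 minutes.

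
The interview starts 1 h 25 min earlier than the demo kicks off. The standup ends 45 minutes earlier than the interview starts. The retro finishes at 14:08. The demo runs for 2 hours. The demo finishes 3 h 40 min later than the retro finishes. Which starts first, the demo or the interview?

The demo ends at 14:08 + 220 min = 17:48.
The demo starts at 17:48 − 120 min = 15:48.
The interview starts at 15:48 − 85 min = 14:23.
The demo starts at 15:48 and the interview starts at 14:23, so the interview is first.

the interview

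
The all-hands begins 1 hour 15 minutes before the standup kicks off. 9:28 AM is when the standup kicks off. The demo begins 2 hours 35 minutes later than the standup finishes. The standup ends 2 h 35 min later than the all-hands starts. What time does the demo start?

1:23 PM

The all-hands starts at 9:28 AM − 75 min = 8:13 AM.
The standup ends at 8:13 AM + 155 min = 10:48 AM.
The demo starts at 10:48 AM + 155 min = 1:23 PM.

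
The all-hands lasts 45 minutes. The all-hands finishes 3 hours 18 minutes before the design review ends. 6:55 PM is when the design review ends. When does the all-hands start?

2:52 PM

The all-hands ends at 6:55 PM − 198 min = 3:37 PM.
The all-hands starts at 3:37 PM − 45 min = 2:52 PM.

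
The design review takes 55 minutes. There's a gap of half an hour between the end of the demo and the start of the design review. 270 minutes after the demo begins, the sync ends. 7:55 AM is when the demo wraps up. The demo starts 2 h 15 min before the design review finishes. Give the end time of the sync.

11:35 AM

The design review starts at 7:55 AM + 30 min = 8:25 AM.
The design review ends at 8:25 AM + 55 min = 9:20 AM.
The demo starts at 9:20 AM − 135 min = 7:05 AM.
The sync ends at 7:05 AM + 270 min = 11:35 AM.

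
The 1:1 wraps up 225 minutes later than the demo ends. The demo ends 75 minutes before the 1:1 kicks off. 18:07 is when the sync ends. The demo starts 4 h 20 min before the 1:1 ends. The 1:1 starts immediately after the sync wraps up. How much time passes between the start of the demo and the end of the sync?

1 hour 50 minutes

The 1:1 starts at 18:07.
The demo ends at 18:07 − 75 min = 16:52.
The 1:1 ends at 16:52 + 225 min = 20:37.
The demo starts at 20:37 − 260 min = 16:17.
From 16:17 to 18:07 is 1 hour 50 minutes.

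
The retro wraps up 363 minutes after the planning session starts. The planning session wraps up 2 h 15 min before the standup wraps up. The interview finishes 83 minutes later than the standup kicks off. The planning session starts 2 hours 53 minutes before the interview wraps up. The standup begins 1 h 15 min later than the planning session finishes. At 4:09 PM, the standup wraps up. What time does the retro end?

The planning session ends at 4:09 PM − 135 min = 1:54 PM.
The standup starts at 1:54 PM + 75 min = 3:09 PM.
The interview ends at 3:09 PM + 83 min = 4:32 PM.
The planning session starts at 4:32 PM − 173 min = 1:39 PM.
The retro ends at 1:39 PM + 363 min = 7:42 PM.

7:42 PM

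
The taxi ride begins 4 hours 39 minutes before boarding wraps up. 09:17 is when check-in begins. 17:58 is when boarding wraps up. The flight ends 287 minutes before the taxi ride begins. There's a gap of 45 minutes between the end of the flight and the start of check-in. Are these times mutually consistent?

Yes

The taxi ride starts at 17:58 − 279 min = 13:19.
The flight ends at 13:19 − 287 min = 08:32.
Check-in starts at 08:32 + 45 min = 09:17.
That matches the stated 09:17, so the schedule is consistent.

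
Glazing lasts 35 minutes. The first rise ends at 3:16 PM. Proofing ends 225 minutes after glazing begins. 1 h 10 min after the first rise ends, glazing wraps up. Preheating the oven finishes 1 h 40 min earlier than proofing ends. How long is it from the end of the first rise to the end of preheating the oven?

2 h 40 min

Glazing ends at 3:16 PM + 70 min = 4:26 PM.
Glazing starts at 4:26 PM − 35 min = 3:51 PM.
Proofing ends at 3:51 PM + 225 min = 7:36 PM.
Preheating the oven ends at 7:36 PM − 100 min = 5:56 PM.
From 3:16 PM to 5:56 PM is 2 h 40 min.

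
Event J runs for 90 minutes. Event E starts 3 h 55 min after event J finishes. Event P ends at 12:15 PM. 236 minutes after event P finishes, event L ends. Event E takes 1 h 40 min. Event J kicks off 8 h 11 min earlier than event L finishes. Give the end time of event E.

Event L ends at 12:15 PM + 236 min = 4:11 PM.
Event J starts at 4:11 PM − 491 min = 8:00 AM.
Event J ends at 8:00 AM + 90 min = 9:30 AM.
Event E starts at 9:30 AM + 235 min = 1:25 PM.
Event E ends at 1:25 PM + 100 min = 3:05 PM.

3:05 PM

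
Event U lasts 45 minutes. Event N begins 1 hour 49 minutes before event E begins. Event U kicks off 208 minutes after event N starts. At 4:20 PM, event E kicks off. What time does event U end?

6:44 PM

Event N starts at 4:20 PM − 109 min = 2:31 PM.
Event U starts at 2:31 PM + 208 min = 5:59 PM.
Event U ends at 5:59 PM + 45 min = 6:44 PM.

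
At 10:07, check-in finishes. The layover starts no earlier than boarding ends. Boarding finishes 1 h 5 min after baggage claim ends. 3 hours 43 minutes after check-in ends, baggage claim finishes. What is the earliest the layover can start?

14:55

Baggage claim ends at 10:07 + 223 min = 13:50.
Boarding ends at 13:50 + 65 min = 14:55.
The layover is bounded by boarding, so the earliest it can start is 14:55.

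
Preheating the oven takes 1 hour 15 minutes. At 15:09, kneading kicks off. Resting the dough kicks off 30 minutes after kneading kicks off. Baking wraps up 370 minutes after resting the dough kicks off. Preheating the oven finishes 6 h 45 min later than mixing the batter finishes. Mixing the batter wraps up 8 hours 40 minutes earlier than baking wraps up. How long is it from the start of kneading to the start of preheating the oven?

Resting the dough starts at 15:09 + 30 min = 15:39.
Baking ends at 15:39 + 370 min = 21:49.
Mixing the batter ends at 21:49 − 520 min = 13:09.
Preheating the oven ends at 13:09 + 405 min = 19:54.
Preheating the oven starts at 19:54 − 75 min = 18:39.
From 15:09 to 18:39 is 210 minutes.

210 minutes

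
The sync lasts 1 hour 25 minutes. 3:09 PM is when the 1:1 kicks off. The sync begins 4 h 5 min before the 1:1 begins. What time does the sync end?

The sync starts at 3:09 PM − 245 min = 11:04 AM.
The sync ends at 11:04 AM + 85 min = 12:29 PM.

12:29 PM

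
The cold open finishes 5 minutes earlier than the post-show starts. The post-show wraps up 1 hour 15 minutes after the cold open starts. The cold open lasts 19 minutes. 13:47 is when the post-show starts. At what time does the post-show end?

The cold open ends at 13:47 − 5 min = 13:42.
The cold open starts at 13:42 − 19 min = 13:23.
The post-show ends at 13:23 + 75 min = 14:38.

14:38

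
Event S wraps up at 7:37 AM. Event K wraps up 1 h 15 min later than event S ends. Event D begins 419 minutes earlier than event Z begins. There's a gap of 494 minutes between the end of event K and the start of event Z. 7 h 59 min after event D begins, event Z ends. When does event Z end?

Event K ends at 7:37 AM + 75 min = 8:52 AM.
Event Z starts at 8:52 AM + 494 min = 5:06 PM.
Event D starts at 5:06 PM − 419 min = 10:07 AM.
Event Z ends at 10:07 AM + 479 min = 6:06 PM.

6:06 PM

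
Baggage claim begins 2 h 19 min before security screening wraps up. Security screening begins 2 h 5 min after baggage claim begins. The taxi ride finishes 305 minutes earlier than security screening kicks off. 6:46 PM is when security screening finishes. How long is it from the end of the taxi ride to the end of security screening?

5 hours 19 minutes

Baggage claim starts at 6:46 PM − 139 min = 4:27 PM.
Security screening starts at 4:27 PM + 125 min = 6:32 PM.
The taxi ride ends at 6:32 PM − 305 min = 1:27 PM.
From 1:27 PM to 6:46 PM is 5 hours 19 minutes.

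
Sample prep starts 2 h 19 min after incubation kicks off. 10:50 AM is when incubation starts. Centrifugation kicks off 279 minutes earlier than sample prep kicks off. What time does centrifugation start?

Sample prep starts at 10:50 AM + 139 min = 1:09 PM.
Centrifugation starts at 1:09 PM − 279 min = 8:30 AM.

8:30 AM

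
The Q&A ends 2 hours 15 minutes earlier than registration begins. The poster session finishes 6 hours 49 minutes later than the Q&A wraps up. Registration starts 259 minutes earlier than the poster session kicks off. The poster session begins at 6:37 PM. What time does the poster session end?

Registration starts at 6:37 PM − 259 min = 2:18 PM.
The Q&A ends at 2:18 PM − 135 min = 12:03 PM.
The poster session ends at 12:03 PM + 409 min = 6:52 PM.

6:52 PM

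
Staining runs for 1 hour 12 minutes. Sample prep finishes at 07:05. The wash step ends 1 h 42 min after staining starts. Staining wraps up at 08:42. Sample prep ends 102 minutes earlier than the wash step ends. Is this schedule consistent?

No

Staining starts at 08:42 − 72 min = 07:30.
The wash step ends at 07:30 + 102 min = 09:12.
Sample prep ends at 09:12 − 102 min = 07:30.
But sample prep is also said to end at 07:05 — a 25-minute conflict.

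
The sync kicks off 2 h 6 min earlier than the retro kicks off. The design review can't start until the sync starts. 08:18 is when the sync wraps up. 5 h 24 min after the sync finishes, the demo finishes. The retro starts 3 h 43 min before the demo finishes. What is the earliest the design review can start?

07:53

The demo ends at 08:18 + 324 min = 13:42.
The retro starts at 13:42 − 223 min = 09:59.
The sync starts at 09:59 − 126 min = 07:53.
The design review is bounded by the sync, so the earliest it can start is 07:53.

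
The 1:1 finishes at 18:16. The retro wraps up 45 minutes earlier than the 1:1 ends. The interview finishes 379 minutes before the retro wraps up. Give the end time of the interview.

The retro ends at 18:16 − 45 min = 17:31.
The interview ends at 17:31 − 379 min = 11:12.

11:12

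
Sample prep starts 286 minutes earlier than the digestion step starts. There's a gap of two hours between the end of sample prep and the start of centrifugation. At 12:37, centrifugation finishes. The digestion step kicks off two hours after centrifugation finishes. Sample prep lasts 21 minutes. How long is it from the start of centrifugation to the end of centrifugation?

25 minutes

The digestion step starts at 12:37 + 120 min = 14:37.
Sample prep starts at 14:37 − 286 min = 09:51.
Sample prep ends at 09:51 + 21 min = 10:12.
Centrifugation starts at 10:12 + 120 min = 12:12.
From 12:12 to 12:37 is 25 minutes.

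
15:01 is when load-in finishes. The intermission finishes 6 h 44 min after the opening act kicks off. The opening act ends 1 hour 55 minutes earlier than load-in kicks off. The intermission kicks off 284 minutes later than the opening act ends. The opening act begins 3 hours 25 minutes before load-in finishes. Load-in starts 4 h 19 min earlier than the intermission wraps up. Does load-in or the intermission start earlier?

The opening act starts at 15:01 − 205 min = 11:36.
The intermission ends at 11:36 + 404 min = 18:20.
Load-in starts at 18:20 − 259 min = 14:01.
The opening act ends at 14:01 − 115 min = 12:06.
The intermission starts at 12:06 + 284 min = 16:50.
Load-in starts at 14:01 and the intermission starts at 16:50, so load-in is first.

load-in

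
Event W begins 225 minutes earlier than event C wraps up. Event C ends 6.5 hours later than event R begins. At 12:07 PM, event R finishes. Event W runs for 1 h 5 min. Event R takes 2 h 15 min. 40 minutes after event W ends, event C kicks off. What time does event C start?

Event R starts at 12:07 PM − 135 min = 9:52 AM.
Event C ends at 9:52 AM + 390 min = 4:22 PM.
Event W starts at 4:22 PM − 225 min = 12:37 PM.
Event W ends at 12:37 PM + 65 min = 1:42 PM.
Event C starts at 1:42 PM + 40 min = 2:22 PM.

2:22 PM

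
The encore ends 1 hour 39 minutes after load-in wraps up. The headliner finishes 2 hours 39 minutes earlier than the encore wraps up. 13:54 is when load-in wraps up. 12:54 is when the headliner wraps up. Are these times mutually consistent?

The encore ends at 13:54 + 99 min = 15:33.
The headliner ends at 15:33 − 159 min = 12:54.
That matches the stated 12:54, so the schedule is consistent.

Yes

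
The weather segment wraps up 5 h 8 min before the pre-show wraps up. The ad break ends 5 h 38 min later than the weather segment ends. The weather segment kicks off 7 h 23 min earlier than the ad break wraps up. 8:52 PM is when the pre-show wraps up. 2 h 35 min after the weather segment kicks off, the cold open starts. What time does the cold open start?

4:34 PM

The weather segment ends at 8:52 PM − 308 min = 3:44 PM.
The ad break ends at 3:44 PM + 338 min = 9:22 PM.
The weather segment starts at 9:22 PM − 443 min = 1:59 PM.
The cold open starts at 1:59 PM + 155 min = 4:34 PM.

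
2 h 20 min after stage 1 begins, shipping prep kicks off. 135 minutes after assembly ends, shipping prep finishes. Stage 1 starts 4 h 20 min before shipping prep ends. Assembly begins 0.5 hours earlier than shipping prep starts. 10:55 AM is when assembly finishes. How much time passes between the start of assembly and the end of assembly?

15 minutes

Shipping prep ends at 10:55 AM + 135 min = 1:10 PM.
Stage 1 starts at 1:10 PM − 260 min = 8:50 AM.
Shipping prep starts at 8:50 AM + 140 min = 11:10 AM.
Assembly starts at 11:10 AM − 30 min = 10:40 AM.
From 10:40 AM to 10:55 AM is 15 minutes.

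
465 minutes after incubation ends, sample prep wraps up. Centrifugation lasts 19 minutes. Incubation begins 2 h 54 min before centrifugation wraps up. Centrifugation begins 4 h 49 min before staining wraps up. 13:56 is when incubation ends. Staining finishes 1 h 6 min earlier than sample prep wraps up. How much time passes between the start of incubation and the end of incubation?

45 minutes

Sample prep ends at 13:56 + 465 min = 21:41.
Staining ends at 21:41 − 66 min = 20:35.
Centrifugation starts at 20:35 − 289 min = 15:46.
Centrifugation ends at 15:46 + 19 min = 16:05.
Incubation starts at 16:05 − 174 min = 13:11.
From 13:11 to 13:56 is 45 minutes.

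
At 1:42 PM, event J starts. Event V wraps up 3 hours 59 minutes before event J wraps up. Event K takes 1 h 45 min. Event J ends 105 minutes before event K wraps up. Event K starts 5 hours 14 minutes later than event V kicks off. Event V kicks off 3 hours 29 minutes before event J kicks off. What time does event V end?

11:28 AM

Event V starts at 1:42 PM − 209 min = 10:13 AM.
Event K starts at 10:13 AM + 314 min = 3:27 PM.
Event K ends at 3:27 PM + 105 min = 5:12 PM.
Event J ends at 5:12 PM − 105 min = 3:27 PM.
Event V ends at 3:27 PM − 239 min = 11:28 AM.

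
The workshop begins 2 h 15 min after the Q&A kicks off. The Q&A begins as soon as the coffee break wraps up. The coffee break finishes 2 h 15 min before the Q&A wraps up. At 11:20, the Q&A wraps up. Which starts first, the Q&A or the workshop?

the Q&A

The coffee break ends at 11:20 − 135 min = 09:05.
So the Q&A starts at 09:05.
The workshop starts at 09:05 + 135 min = 11:20.
The Q&A starts at 09:05 and the workshop starts at 11:20, so the Q&A is first.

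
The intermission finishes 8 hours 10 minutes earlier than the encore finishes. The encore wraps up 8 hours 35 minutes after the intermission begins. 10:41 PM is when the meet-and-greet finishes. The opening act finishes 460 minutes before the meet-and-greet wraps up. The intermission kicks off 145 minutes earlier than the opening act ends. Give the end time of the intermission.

The opening act ends at 10:41 PM − 460 min = 3:01 PM.
The intermission starts at 3:01 PM − 145 min = 12:36 PM.
The encore ends at 12:36 PM + 515 min = 9:11 PM.
The intermission ends at 9:11 PM − 490 min = 1:01 PM.

1:01 PM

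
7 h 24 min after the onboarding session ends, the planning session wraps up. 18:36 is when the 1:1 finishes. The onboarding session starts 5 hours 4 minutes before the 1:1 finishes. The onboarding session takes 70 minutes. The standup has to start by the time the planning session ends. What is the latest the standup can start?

22:06

The onboarding session starts at 18:36 − 304 min = 13:32.
The onboarding session ends at 13:32 + 70 min = 14:42.
The planning session ends at 14:42 + 444 min = 22:06.
The standup is bounded by the planning session, so the latest it can start is 22:06.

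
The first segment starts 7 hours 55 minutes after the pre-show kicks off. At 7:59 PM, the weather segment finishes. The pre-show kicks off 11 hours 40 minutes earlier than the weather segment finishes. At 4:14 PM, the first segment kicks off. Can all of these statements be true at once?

Yes

The pre-show starts at 7:59 PM − 700 min = 8:19 AM.
The first segment starts at 8:19 AM + 475 min = 4:14 PM.
That matches the stated 4:14 PM, so the schedule is consistent.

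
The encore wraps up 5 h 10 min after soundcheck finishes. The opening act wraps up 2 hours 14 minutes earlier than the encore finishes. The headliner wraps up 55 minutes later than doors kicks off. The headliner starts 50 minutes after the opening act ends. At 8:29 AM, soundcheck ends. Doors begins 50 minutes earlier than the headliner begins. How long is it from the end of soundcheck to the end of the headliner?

The encore ends at 8:29 AM + 310 min = 1:39 PM.
The opening act ends at 1:39 PM − 134 min = 11:25 AM.
The headliner starts at 11:25 AM + 50 min = 12:15 PM.
Doors starts at 12:15 PM − 50 min = 11:25 AM.
The headliner ends at 11:25 AM + 55 min = 12:20 PM.
From 8:29 AM to 12:20 PM is 3 hours 51 minutes.

3 hours 51 minutes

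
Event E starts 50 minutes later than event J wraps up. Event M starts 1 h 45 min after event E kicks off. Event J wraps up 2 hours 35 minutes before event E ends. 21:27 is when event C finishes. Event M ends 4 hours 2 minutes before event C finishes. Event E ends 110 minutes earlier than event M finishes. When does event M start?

Event M ends at 21:27 − 242 min = 17:25.
Event E ends at 17:25 − 110 min = 15:35.
Event J ends at 15:35 − 155 min = 13:00.
Event E starts at 13:00 + 50 min = 13:50.
Event M starts at 13:50 + 105 min = 15:35.

15:35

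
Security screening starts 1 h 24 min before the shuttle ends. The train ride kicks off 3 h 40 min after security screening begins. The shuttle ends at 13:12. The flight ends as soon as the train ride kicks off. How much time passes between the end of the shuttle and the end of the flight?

2 h 16 min

Security screening starts at 13:12 − 84 min = 11:48.
The train ride starts at 11:48 + 220 min = 15:28.
So the flight ends at 15:28.
From 13:12 to 15:28 is 2 h 16 min.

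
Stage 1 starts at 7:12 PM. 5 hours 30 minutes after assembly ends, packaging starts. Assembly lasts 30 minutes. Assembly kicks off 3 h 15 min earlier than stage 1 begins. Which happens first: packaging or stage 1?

Assembly starts at 7:12 PM − 195 min = 3:57 PM.
Assembly ends at 3:57 PM + 30 min = 4:27 PM.
Packaging starts at 4:27 PM + 330 min = 9:57 PM.
Packaging starts at 9:57 PM and stage 1 starts at 7:12 PM, so stage 1 is first.

stage 1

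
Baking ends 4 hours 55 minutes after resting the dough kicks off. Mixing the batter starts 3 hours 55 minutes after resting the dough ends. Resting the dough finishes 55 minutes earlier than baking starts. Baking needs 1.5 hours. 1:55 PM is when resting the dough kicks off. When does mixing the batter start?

8:20 PM

Baking ends at 1:55 PM + 295 min = 6:50 PM.
Baking starts at 6:50 PM − 90 min = 5:20 PM.
Resting the dough ends at 5:20 PM − 55 min = 4:25 PM.
Mixing the batter starts at 4:25 PM + 235 min = 8:20 PM.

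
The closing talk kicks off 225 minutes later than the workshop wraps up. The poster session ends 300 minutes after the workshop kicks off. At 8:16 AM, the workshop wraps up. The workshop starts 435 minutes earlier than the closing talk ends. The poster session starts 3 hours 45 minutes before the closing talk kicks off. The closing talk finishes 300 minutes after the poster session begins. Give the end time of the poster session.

The closing talk starts at 8:16 AM + 225 min = 12:01 PM.
The poster session starts at 12:01 PM − 225 min = 8:16 AM.
The closing talk ends at 8:16 AM + 300 min = 1:16 PM.
The workshop starts at 1:16 PM − 435 min = 6:01 AM.
The poster session ends at 6:01 AM + 300 min = 11:01 AM.

11:01 AM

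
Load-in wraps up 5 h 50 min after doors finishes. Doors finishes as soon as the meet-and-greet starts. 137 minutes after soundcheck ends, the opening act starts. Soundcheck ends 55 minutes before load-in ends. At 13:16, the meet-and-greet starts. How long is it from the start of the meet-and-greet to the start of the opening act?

7 hours 12 minutes

Doors ends at 13:16.
Load-in ends at 13:16 + 350 min = 19:06.
Soundcheck ends at 19:06 − 55 min = 18:11.
The opening act starts at 18:11 + 137 min = 20:28.
From 13:16 to 20:28 is 7 hours 12 minutes.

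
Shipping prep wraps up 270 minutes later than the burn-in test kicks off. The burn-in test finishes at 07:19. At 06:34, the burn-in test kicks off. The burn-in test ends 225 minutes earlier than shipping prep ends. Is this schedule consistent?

Yes

Shipping prep ends at 06:34 + 270 min = 11:04.
The burn-in test ends at 11:04 − 225 min = 07:19.
That matches the stated 07:19, so the schedule is consistent.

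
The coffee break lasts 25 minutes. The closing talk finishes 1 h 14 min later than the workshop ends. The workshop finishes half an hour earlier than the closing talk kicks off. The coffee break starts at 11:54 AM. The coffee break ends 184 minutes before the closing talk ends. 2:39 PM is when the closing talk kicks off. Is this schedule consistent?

Yes

The workshop ends at 2:39 PM − 30 min = 2:09 PM.
The closing talk ends at 2:09 PM + 74 min = 3:23 PM.
The coffee break ends at 3:23 PM − 184 min = 12:19 PM.
The coffee break starts at 12:19 PM − 25 min = 11:54 AM.
That matches the stated 11:54 AM, so the schedule is consistent.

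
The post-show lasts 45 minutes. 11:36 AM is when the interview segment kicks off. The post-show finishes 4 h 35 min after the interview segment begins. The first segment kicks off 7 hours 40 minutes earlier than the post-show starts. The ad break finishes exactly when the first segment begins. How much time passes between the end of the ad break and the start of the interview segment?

The post-show ends at 11:36 AM + 275 min = 4:11 PM.
The post-show starts at 4:11 PM − 45 min = 3:26 PM.
The first segment starts at 3:26 PM − 460 min = 7:46 AM.
So the ad break ends at 7:46 AM.
From 7:46 AM to 11:36 AM is 230 minutes.

230 minutes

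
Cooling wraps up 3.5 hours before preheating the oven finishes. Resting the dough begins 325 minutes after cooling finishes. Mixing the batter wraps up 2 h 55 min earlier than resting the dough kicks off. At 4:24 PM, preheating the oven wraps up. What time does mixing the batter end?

Cooling ends at 4:24 PM − 210 min = 12:54 PM.
Resting the dough starts at 12:54 PM + 325 min = 6:19 PM.
Mixing the batter ends at 6:19 PM − 175 min = 3:24 PM.

3:24 PM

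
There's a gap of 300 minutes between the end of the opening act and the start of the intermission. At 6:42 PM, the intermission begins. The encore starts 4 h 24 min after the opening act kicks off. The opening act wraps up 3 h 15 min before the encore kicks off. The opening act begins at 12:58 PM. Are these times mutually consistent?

The encore starts at 12:58 PM + 264 min = 5:22 PM.
The opening act ends at 5:22 PM − 195 min = 2:07 PM.
The intermission starts at 2:07 PM + 300 min = 7:07 PM.
But the intermission is also said to start at 6:42 PM — a 25-minute conflict.

No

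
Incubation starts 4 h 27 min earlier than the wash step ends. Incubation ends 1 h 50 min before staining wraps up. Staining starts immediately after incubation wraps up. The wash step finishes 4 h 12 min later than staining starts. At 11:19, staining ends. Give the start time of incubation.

Incubation ends at 11:19 − 110 min = 09:29.
So staining starts at 09:29.
The wash step ends at 09:29 + 252 min = 13:41.
Incubation starts at 13:41 − 267 min = 09:14.

09:14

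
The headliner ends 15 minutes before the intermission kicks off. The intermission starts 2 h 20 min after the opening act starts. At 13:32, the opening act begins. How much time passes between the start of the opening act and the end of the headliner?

The intermission starts at 13:32 + 140 min = 15:52.
The headliner ends at 15:52 − 15 min = 15:37.
From 13:32 to 15:37 is 2 hours 5 minutes.

2 hours 5 minutes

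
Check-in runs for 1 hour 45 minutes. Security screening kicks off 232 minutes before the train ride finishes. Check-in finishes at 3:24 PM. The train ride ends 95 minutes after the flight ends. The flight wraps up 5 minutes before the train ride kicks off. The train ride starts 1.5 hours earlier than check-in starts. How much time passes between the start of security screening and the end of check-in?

5 h 37 min

Check-in starts at 3:24 PM − 105 min = 1:39 PM.
The train ride starts at 1:39 PM − 90 min = 12:09 PM.
The flight ends at 12:09 PM − 5 min = 12:04 PM.
The train ride ends at 12:04 PM + 95 min = 1:39 PM.
Security screening starts at 1:39 PM − 232 min = 9:47 AM.
From 9:47 AM to 3:24 PM is 5 h 37 min.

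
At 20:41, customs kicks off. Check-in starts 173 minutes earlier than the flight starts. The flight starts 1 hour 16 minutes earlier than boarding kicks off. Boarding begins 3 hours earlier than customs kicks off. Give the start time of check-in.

Boarding starts at 20:41 − 180 min = 17:41.
The flight starts at 17:41 − 76 min = 16:25.
Check-in starts at 16:25 − 173 min = 13:32.

13:32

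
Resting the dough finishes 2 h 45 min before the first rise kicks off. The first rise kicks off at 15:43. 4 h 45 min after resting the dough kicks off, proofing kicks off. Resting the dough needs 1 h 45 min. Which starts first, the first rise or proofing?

Resting the dough ends at 15:43 − 165 min = 12:58.
Resting the dough starts at 12:58 − 105 min = 11:13.
Proofing starts at 11:13 + 285 min = 15:58.
The first rise starts at 15:43 and proofing starts at 15:58, so the first rise is first.

the first rise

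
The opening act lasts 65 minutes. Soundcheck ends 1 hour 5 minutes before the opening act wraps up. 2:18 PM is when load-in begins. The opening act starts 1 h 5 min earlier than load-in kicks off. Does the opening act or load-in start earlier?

The opening act starts at 2:18 PM − 65 min = 1:13 PM.
The opening act starts at 1:13 PM and load-in starts at 2:18 PM, so the opening act is first.

the opening act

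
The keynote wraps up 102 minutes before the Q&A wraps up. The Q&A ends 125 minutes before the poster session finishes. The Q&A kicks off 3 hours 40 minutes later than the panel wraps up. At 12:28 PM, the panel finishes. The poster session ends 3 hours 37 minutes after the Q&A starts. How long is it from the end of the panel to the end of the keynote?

The Q&A starts at 12:28 PM + 220 min = 4:08 PM.
The poster session ends at 4:08 PM + 217 min = 7:45 PM.
The Q&A ends at 7:45 PM − 125 min = 5:40 PM.
The keynote ends at 5:40 PM − 102 min = 3:58 PM.
From 12:28 PM to 3:58 PM is 3.5 hours.

3.5 hours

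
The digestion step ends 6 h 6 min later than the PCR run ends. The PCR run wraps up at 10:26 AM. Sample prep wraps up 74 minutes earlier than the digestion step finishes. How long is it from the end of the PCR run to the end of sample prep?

The digestion step ends at 10:26 AM + 366 min = 4:32 PM.
Sample prep ends at 4:32 PM − 74 min = 3:18 PM.
From 10:26 AM to 3:18 PM is 4 h 52 min.

4 h 52 min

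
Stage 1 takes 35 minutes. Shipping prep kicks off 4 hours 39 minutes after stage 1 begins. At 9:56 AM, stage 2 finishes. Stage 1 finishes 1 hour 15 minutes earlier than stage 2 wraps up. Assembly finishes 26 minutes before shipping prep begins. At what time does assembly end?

Stage 1 ends at 9:56 AM − 75 min = 8:41 AM.
Stage 1 starts at 8:41 AM − 35 min = 8:06 AM.
Shipping prep starts at 8:06 AM + 279 min = 12:45 PM.
Assembly ends at 12:45 PM − 26 min = 12:19 PM.

12:19 PM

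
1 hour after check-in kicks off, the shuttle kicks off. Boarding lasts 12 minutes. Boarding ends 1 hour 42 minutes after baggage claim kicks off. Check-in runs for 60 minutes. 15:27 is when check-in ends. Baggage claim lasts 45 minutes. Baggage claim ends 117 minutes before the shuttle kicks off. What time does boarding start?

Check-in starts at 15:27 − 60 min = 14:27.
The shuttle starts at 14:27 + 60 min = 15:27.
Baggage claim ends at 15:27 − 117 min = 13:30.
Baggage claim starts at 13:30 − 45 min = 12:45.
Boarding ends at 12:45 + 102 min = 14:27.
Boarding starts at 14:27 − 12 min = 14:15.

14:15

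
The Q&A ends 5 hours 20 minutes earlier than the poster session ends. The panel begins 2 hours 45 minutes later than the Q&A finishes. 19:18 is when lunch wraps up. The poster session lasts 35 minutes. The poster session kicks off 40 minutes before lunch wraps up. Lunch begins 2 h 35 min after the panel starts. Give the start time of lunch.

The poster session starts at 19:18 − 40 min = 18:38.
The poster session ends at 18:38 + 35 min = 19:13.
The Q&A ends at 19:13 − 320 min = 13:53.
The panel starts at 13:53 + 165 min = 16:38.
Lunch starts at 16:38 + 155 min = 19:13.

19:13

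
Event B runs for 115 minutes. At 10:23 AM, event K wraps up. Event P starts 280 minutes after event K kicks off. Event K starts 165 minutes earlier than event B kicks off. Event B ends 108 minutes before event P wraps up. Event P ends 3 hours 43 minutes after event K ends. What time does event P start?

12:18 PM

Event P ends at 10:23 AM + 223 min = 2:06 PM.
Event B ends at 2:06 PM − 108 min = 12:18 PM.
Event B starts at 12:18 PM − 115 min = 10:23 AM.
Event K starts at 10:23 AM − 165 min = 7:38 AM.
Event P starts at 7:38 AM + 280 min = 12:18 PM.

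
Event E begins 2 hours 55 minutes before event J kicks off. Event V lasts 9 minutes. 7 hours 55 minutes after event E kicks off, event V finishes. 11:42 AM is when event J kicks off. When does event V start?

Event E starts at 11:42 AM − 175 min = 8:47 AM.
Event V ends at 8:47 AM + 475 min = 4:42 PM.
Event V starts at 4:42 PM − 9 min = 4:33 PM.

4:33 PM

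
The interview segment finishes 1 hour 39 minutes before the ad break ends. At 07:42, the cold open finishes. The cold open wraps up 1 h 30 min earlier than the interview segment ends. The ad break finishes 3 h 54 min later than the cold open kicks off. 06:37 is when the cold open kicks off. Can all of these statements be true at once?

No

The ad break ends at 06:37 + 234 min = 10:31.
The interview segment ends at 10:31 − 99 min = 08:52.
The cold open ends at 08:52 − 90 min = 07:22.
But the cold open is also said to end at 07:42 — a 20-minute conflict.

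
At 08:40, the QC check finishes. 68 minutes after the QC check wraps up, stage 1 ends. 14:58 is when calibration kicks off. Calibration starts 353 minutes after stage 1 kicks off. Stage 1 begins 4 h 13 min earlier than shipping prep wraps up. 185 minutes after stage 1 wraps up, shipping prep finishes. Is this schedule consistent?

No

Stage 1 ends at 08:40 + 68 min = 09:48.
Shipping prep ends at 09:48 + 185 min = 12:53.
Stage 1 starts at 12:53 − 253 min = 08:40.
Calibration starts at 08:40 + 353 min = 14:33.
But calibration is also said to start at 14:58 — a 25-minute conflict.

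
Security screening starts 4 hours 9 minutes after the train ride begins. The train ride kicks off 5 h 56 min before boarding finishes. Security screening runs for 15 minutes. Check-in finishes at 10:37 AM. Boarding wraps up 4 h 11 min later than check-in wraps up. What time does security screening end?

Boarding ends at 10:37 AM + 251 min = 2:48 PM.
The train ride starts at 2:48 PM − 356 min = 8:52 AM.
Security screening starts at 8:52 AM + 249 min = 1:01 PM.
Security screening ends at 1:01 PM + 15 min = 1:16 PM.

1:16 PM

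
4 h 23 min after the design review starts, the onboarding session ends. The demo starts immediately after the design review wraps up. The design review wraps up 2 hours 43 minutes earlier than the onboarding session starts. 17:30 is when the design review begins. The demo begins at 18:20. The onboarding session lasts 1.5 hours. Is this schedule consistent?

The onboarding session ends at 17:30 + 263 min = 21:53.
The onboarding session starts at 21:53 − 90 min = 20:23.
The design review ends at 20:23 − 163 min = 17:40.
So the demo starts at 17:40.
But the demo is also said to start at 18:20 — a 40-minute conflict.

No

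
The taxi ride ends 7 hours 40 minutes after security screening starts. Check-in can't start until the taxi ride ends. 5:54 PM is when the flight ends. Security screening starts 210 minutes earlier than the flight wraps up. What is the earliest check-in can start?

10:04 PM

Security screening starts at 5:54 PM − 210 min = 2:24 PM.
The taxi ride ends at 2:24 PM + 460 min = 10:04 PM.
Check-in is bounded by the taxi ride, so the earliest it can start is 10:04 PM.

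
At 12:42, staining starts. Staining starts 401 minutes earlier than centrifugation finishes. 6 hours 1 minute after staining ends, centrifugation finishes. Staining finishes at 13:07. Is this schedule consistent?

Centrifugation ends at 13:07 + 361 min = 19:08.
Staining starts at 19:08 − 401 min = 12:27.
But staining is also said to start at 12:42 — a 15-minute conflict.

No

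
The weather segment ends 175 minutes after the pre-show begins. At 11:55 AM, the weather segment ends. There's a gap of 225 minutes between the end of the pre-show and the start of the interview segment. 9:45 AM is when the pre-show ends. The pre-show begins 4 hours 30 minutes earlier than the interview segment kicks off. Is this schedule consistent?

Yes

The interview segment starts at 9:45 AM + 225 min = 1:30 PM.
The pre-show starts at 1:30 PM − 270 min = 9:00 AM.
The weather segment ends at 9:00 AM + 175 min = 11:55 AM.
That matches the stated 11:55 AM, so the schedule is consistent.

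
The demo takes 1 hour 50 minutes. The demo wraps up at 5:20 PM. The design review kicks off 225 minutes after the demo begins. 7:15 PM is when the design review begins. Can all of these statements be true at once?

Yes

The demo starts at 5:20 PM − 110 min = 3:30 PM.
The design review starts at 3:30 PM + 225 min = 7:15 PM.
That matches the stated 7:15 PM, so the schedule is consistent.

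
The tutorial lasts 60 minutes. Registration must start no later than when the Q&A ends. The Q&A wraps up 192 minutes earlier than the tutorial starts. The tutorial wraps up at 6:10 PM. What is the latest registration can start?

The tutorial starts at 6:10 PM − 60 min = 5:10 PM.
The Q&A ends at 5:10 PM − 192 min = 1:58 PM.
Registration is bounded by the Q&A, so the latest it can start is 1:58 PM.

1:58 PM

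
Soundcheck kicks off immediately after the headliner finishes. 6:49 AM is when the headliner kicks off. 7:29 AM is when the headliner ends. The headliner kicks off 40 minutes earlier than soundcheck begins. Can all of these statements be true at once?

Soundcheck starts at 7:29 AM.
The headliner starts at 7:29 AM − 40 min = 6:49 AM.
That matches the stated 6:49 AM, so the schedule is consistent.

Yes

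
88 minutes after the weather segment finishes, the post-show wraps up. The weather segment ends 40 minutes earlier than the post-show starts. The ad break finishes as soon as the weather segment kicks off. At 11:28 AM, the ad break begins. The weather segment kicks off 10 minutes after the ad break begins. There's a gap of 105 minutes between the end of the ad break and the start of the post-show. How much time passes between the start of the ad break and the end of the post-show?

The weather segment starts at 11:28 AM + 10 min = 11:38 AM.
So the ad break ends at 11:38 AM.
The post-show starts at 11:38 AM + 105 min = 1:23 PM.
The weather segment ends at 1:23 PM − 40 min = 12:43 PM.
The post-show ends at 12:43 PM + 88 min = 2:11 PM.
From 11:28 AM to 2:11 PM is 163 minutes.

163 minutes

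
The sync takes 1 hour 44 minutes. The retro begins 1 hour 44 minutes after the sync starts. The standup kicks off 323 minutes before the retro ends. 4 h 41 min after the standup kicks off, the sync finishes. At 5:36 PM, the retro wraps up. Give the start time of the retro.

The standup starts at 5:36 PM − 323 min = 12:13 PM.
The sync ends at 12:13 PM + 281 min = 4:54 PM.
The sync starts at 4:54 PM − 104 min = 3:10 PM.
The retro starts at 3:10 PM + 104 min = 4:54 PM.

4:54 PM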